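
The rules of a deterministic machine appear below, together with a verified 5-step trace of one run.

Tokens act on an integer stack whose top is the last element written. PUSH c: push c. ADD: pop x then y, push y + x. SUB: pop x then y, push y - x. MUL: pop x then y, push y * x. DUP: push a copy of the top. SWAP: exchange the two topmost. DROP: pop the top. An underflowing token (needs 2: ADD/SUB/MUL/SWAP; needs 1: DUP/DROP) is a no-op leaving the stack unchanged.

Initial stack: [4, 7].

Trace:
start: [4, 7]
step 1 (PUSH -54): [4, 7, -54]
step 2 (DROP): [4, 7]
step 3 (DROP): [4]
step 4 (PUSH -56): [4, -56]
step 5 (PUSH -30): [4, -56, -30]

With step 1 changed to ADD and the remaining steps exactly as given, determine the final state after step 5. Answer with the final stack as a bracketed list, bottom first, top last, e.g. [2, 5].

(re-executing from step 1 with the substitution; state before step 1: [4, 7])
step 1 (ADD): [11]
step 2 (DROP): []
step 3 (DROP): []
step 4 (PUSH -56): [-56]
step 5 (PUSH -30): [-56, -30]

[-56, -30]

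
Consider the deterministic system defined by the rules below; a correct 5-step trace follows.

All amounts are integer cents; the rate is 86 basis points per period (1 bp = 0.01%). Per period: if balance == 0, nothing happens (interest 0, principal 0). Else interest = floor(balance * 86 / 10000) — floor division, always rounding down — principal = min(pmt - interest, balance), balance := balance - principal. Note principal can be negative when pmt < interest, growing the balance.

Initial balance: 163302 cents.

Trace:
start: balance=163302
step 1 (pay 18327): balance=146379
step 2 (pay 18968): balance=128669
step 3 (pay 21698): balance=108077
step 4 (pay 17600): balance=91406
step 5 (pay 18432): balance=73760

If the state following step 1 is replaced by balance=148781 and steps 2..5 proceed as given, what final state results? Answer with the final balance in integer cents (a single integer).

76246

state after step 1 := balance=148781
step 2 (pay 18968): balance=131092
step 3 (pay 21698): balance=110521
step 4 (pay 17600): balance=93871
step 5 (pay 18432): balance=76246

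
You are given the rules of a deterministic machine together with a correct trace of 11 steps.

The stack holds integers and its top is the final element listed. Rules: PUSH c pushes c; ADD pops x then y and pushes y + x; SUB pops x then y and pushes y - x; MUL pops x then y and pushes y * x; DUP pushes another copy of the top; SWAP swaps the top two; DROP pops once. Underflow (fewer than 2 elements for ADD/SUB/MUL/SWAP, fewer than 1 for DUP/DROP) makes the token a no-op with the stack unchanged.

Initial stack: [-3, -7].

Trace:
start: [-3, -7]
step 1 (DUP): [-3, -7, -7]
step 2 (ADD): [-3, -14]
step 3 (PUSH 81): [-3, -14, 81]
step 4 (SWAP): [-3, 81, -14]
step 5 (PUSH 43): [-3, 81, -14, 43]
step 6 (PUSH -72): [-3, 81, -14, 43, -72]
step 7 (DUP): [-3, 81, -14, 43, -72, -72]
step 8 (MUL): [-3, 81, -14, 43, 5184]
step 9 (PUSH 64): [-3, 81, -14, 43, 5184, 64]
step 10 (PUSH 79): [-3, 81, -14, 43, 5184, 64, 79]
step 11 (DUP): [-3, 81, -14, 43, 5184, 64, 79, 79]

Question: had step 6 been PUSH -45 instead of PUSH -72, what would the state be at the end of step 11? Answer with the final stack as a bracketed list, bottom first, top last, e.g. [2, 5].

(re-executing from step 6 with the substitution; state before step 6: [-3, 81, -14, 43])
step 6 (PUSH -45): [-3, 81, -14, 43, -45]
step 7 (DUP): [-3, 81, -14, 43, -45, -45]
step 8 (MUL): [-3, 81, -14, 43, 2025]
step 9 (PUSH 64): [-3, 81, -14, 43, 2025, 64]
step 10 (PUSH 79): [-3, 81, -14, 43, 2025, 64, 79]
step 11 (DUP): [-3, 81, -14, 43, 2025, 64, 79, 79]

[-3, 81, -14, 43, 2025, 64, 79, 79]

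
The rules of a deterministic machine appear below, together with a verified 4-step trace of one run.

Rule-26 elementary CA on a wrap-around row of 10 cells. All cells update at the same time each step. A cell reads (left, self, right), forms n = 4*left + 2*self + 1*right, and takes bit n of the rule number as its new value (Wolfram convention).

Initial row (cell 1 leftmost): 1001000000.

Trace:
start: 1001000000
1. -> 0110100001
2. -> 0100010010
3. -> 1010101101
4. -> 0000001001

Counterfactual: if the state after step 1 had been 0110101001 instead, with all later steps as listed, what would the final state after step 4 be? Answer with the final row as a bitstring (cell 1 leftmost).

state after step 1 := 0110101001
2. -> 0100000110
3. -> 1010001101
4. -> 0001011001

0001011001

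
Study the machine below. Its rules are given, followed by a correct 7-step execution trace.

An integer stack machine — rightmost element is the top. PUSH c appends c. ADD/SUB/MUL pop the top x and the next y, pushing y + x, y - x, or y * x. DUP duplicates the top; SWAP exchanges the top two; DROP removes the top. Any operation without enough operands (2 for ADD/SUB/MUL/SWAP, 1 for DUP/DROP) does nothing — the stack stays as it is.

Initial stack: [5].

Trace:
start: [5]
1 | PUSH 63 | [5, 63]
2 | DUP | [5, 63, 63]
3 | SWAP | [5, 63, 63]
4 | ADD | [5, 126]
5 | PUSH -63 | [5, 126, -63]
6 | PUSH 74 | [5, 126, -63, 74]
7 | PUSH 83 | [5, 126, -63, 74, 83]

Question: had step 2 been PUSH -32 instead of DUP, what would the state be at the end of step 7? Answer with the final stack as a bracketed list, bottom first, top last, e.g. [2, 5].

[5, 31, -63, 74, 83]

(re-executing from step 2 with the substitution; state before step 2: [5, 63])
2 | PUSH -32 | [5, 63, -32]
3 | SWAP | [5, -32, 63]
4 | ADD | [5, 31]
5 | PUSH -63 | [5, 31, -63]
6 | PUSH 74 | [5, 31, -63, 74]
7 | PUSH 83 | [5, 31, -63, 74, 83]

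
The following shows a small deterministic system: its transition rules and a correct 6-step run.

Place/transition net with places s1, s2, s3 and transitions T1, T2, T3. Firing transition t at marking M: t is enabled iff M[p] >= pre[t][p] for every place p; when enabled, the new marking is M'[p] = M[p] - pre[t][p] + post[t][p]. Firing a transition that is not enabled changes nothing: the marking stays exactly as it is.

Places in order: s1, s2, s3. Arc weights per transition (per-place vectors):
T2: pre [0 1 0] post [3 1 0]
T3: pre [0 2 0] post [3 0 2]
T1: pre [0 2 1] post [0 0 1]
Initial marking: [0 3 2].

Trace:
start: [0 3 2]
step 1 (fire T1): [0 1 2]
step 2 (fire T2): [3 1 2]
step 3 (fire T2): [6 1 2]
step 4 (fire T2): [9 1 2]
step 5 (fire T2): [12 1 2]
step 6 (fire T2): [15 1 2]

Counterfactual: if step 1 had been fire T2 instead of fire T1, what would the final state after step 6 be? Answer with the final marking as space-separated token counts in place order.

(re-executing from step 1 with the substitution; state before step 1: [0 3 2])
step 1 (fire T2): [3 3 2]
step 2 (fire T2): [6 3 2]
step 3 (fire T2): [9 3 2]
step 4 (fire T2): [12 3 2]
step 5 (fire T2): [15 3 2]
step 6 (fire T2): [18 3 2]

18 3 2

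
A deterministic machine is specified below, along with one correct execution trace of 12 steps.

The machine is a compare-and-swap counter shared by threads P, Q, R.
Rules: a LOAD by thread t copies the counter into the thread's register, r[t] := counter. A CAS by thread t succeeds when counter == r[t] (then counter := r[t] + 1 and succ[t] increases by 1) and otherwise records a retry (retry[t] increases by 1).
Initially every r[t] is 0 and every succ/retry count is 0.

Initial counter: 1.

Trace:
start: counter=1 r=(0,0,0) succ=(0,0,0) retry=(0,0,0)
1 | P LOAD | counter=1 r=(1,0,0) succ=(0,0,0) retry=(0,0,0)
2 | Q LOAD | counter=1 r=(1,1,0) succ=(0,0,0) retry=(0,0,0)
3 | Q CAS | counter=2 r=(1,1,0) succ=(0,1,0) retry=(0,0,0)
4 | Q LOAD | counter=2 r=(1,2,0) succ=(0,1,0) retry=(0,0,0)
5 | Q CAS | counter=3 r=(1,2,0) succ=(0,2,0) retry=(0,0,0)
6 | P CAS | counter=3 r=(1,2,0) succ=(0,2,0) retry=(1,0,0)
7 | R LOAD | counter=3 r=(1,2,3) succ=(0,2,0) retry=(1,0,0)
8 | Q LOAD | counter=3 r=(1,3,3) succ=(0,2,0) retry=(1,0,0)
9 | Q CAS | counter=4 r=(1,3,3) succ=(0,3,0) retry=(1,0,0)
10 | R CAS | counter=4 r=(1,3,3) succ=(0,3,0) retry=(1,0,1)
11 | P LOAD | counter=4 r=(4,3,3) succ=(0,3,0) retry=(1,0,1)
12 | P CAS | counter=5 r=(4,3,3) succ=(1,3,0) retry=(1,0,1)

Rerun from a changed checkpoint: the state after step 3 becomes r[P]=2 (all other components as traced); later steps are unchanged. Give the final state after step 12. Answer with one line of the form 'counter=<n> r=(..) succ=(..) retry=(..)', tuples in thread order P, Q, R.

state after step 3 := counter=2 r=(2,1,0) succ=(0,1,0) retry=(0,0,0)
4 | Q LOAD | counter=2 r=(2,2,0) succ=(0,1,0) retry=(0,0,0)
5 | Q CAS | counter=3 r=(2,2,0) succ=(0,2,0) retry=(0,0,0)
6 | P CAS | counter=3 r=(2,2,0) succ=(0,2,0) retry=(1,0,0)
7 | R LOAD | counter=3 r=(2,2,3) succ=(0,2,0) retry=(1,0,0)
8 | Q LOAD | counter=3 r=(2,3,3) succ=(0,2,0) retry=(1,0,0)
9 | Q CAS | counter=4 r=(2,3,3) succ=(0,3,0) retry=(1,0,0)
10 | R CAS | counter=4 r=(2,3,3) succ=(0,3,0) retry=(1,0,1)
11 | P LOAD | counter=4 r=(4,3,3) succ=(0,3,0) retry=(1,0,1)
12 | P CAS | counter=5 r=(4,3,3) succ=(1,3,0) retry=(1,0,1)

counter=5 r=(4,3,3) succ=(1,3,0) retry=(1,0,1)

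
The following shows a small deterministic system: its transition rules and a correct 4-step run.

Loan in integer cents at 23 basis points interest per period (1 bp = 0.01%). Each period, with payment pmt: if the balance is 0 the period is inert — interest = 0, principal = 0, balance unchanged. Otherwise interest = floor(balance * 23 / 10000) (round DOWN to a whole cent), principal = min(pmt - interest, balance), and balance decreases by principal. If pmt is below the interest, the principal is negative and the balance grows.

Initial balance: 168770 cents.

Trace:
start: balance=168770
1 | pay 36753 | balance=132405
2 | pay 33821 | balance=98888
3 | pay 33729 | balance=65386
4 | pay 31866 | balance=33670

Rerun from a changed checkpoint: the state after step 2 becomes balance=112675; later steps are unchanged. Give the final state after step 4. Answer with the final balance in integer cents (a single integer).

state after step 2 := balance=112675
3 | pay 33729 | balance=79205
4 | pay 31866 | balance=47521

47521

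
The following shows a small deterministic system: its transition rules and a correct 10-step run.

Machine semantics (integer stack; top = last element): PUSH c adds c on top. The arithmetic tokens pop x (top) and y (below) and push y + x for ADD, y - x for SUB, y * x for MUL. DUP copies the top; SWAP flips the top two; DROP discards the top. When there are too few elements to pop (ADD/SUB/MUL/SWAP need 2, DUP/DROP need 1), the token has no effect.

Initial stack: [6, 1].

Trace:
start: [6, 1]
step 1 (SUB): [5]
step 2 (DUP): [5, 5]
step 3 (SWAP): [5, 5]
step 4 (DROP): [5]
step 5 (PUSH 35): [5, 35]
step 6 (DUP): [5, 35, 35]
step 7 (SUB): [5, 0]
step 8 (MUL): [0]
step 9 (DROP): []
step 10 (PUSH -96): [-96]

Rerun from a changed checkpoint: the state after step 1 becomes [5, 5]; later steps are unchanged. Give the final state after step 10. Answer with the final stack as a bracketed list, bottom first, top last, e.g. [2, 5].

state after step 1 := [5, 5]
step 2 (DUP): [5, 5, 5]
step 3 (SWAP): [5, 5, 5]
step 4 (DROP): [5, 5]
step 5 (PUSH 35): [5, 5, 35]
step 6 (DUP): [5, 5, 35, 35]
step 7 (SUB): [5, 5, 0]
step 8 (MUL): [5, 0]
step 9 (DROP): [5]
step 10 (PUSH -96): [5, -96]

[5, -96]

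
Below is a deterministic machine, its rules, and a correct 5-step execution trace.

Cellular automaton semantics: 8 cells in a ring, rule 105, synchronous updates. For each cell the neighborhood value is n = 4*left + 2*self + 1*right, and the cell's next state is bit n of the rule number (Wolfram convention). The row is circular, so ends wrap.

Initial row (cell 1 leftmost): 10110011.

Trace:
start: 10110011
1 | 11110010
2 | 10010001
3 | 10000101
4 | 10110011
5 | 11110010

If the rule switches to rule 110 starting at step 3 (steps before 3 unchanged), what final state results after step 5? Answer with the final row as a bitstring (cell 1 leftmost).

10011111

(re-executing steps 3..5 under rule 110; state before step 3: 10010001)
3 | 10110011
4 | 11110110
5 | 10011111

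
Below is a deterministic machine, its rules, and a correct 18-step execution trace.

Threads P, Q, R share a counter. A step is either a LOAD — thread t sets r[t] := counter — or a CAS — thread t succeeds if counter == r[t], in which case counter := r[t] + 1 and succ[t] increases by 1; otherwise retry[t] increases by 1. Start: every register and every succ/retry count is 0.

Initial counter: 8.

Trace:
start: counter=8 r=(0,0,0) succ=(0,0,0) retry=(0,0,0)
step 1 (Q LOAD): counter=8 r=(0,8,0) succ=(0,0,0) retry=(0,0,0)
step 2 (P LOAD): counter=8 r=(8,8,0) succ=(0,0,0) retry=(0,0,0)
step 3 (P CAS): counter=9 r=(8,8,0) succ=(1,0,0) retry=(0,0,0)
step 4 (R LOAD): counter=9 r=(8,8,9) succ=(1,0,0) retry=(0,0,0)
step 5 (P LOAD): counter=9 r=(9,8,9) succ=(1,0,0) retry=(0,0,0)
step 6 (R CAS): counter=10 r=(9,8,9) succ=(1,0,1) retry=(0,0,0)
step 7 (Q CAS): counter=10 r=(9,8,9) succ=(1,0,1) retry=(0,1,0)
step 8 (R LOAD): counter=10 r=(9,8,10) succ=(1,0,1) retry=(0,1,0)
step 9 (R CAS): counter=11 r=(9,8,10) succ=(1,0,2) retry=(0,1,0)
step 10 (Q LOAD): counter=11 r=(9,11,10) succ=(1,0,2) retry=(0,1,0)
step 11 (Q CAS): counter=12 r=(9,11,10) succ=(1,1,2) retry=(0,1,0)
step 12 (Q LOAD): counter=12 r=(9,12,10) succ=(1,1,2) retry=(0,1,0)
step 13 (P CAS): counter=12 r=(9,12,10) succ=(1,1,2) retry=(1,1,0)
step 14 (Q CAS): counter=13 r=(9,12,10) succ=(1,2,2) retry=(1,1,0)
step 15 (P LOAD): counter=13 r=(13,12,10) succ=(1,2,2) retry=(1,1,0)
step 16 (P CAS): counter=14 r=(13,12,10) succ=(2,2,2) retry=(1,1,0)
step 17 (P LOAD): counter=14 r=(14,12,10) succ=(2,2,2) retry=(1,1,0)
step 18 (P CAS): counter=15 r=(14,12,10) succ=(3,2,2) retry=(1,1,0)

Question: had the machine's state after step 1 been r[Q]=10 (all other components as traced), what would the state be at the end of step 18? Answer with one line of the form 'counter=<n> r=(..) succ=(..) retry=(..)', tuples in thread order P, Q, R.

counter=16 r=(15,13,11) succ=(3,3,2) retry=(1,0,0)

state after step 1 := counter=8 r=(0,10,0) succ=(0,0,0) retry=(0,0,0)
step 2 (P LOAD): counter=8 r=(8,10,0) succ=(0,0,0) retry=(0,0,0)
step 3 (P CAS): counter=9 r=(8,10,0) succ=(1,0,0) retry=(0,0,0)
step 4 (R LOAD): counter=9 r=(8,10,9) succ=(1,0,0) retry=(0,0,0)
step 5 (P LOAD): counter=9 r=(9,10,9) succ=(1,0,0) retry=(0,0,0)
step 6 (R CAS): counter=10 r=(9,10,9) succ=(1,0,1) retry=(0,0,0)
step 7 (Q CAS): counter=11 r=(9,10,9) succ=(1,1,1) retry=(0,0,0)
step 8 (R LOAD): counter=11 r=(9,10,11) succ=(1,1,1) retry=(0,0,0)
step 9 (R CAS): counter=12 r=(9,10,11) succ=(1,1,2) retry=(0,0,0)
step 10 (Q LOAD): counter=12 r=(9,12,11) succ=(1,1,2) retry=(0,0,0)
step 11 (Q CAS): counter=13 r=(9,12,11) succ=(1,2,2) retry=(0,0,0)
step 12 (Q LOAD): counter=13 r=(9,13,11) succ=(1,2,2) retry=(0,0,0)
step 13 (P CAS): counter=13 r=(9,13,11) succ=(1,2,2) retry=(1,0,0)
step 14 (Q CAS): counter=14 r=(9,13,11) succ=(1,3,2) retry=(1,0,0)
step 15 (P LOAD): counter=14 r=(14,13,11) succ=(1,3,2) retry=(1,0,0)
step 16 (P CAS): counter=15 r=(14,13,11) succ=(2,3,2) retry=(1,0,0)
step 17 (P LOAD): counter=15 r=(15,13,11) succ=(2,3,2) retry=(1,0,0)
step 18 (P CAS): counter=16 r=(15,13,11) succ=(3,3,2) retry=(1,0,0)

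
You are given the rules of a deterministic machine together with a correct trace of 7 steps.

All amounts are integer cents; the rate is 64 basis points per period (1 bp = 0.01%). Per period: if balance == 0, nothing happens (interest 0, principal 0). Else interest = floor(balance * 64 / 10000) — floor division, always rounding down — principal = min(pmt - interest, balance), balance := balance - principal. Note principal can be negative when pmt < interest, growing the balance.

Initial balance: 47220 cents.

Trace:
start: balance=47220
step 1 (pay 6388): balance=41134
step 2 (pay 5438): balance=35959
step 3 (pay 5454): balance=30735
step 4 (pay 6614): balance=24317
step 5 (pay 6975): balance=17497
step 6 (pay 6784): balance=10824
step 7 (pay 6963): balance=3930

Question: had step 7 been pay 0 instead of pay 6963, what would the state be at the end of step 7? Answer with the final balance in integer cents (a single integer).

10893

(re-executing from step 7 with the substitution; state before step 7: balance=10824)
step 7 (pay 0): balance=10893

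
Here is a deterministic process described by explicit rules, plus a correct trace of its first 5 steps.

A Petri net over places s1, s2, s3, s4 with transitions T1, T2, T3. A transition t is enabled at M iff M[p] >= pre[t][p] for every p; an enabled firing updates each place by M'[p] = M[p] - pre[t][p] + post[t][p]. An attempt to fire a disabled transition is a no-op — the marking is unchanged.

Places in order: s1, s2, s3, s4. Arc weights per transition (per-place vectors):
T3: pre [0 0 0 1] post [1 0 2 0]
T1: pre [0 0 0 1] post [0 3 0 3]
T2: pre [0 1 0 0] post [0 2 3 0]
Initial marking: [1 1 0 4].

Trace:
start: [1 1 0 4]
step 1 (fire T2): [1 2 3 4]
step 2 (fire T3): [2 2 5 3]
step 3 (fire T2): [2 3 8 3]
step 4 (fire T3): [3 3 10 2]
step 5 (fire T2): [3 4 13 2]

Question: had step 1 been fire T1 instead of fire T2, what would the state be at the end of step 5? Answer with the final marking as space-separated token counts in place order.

(re-executing from step 1 with the substitution; state before step 1: [1 1 0 4])
step 1 (fire T1): [1 4 0 6]
step 2 (fire T3): [2 4 2 5]
step 3 (fire T2): [2 5 5 5]
step 4 (fire T3): [3 5 7 4]
step 5 (fire T2): [3 6 10 4]

3 6 10 4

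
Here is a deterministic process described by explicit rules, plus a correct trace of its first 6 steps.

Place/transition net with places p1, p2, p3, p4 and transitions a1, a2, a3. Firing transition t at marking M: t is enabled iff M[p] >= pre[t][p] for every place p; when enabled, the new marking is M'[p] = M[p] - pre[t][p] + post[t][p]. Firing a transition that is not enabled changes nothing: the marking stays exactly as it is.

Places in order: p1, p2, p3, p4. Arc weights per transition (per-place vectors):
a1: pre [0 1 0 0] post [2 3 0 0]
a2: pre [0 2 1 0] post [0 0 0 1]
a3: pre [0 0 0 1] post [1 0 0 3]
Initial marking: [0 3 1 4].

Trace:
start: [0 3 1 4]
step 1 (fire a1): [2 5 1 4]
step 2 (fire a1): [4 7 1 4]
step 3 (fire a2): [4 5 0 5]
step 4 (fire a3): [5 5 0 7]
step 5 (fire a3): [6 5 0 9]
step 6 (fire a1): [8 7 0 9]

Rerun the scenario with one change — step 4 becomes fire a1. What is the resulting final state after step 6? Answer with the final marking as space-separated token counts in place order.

(re-executing from step 4 with the substitution; state before step 4: [4 5 0 5])
step 4 (fire a1): [6 7 0 5]
step 5 (fire a3): [7 7 0 7]
step 6 (fire a1): [9 9 0 7]

9 9 0 7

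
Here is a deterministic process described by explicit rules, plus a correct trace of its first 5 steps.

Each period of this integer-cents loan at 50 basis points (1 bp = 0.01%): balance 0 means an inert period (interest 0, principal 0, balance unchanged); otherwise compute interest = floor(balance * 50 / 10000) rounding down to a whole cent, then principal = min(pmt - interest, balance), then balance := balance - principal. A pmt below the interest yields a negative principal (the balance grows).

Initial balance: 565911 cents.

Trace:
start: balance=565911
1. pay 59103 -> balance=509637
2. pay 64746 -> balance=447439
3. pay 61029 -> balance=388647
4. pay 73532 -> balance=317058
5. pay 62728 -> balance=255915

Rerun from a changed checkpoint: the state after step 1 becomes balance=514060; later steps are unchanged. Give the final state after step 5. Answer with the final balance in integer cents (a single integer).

state after step 1 := balance=514060
2. pay 64746 -> balance=451884
3. pay 61029 -> balance=393114
4. pay 73532 -> balance=321547
5. pay 62728 -> balance=260426

260426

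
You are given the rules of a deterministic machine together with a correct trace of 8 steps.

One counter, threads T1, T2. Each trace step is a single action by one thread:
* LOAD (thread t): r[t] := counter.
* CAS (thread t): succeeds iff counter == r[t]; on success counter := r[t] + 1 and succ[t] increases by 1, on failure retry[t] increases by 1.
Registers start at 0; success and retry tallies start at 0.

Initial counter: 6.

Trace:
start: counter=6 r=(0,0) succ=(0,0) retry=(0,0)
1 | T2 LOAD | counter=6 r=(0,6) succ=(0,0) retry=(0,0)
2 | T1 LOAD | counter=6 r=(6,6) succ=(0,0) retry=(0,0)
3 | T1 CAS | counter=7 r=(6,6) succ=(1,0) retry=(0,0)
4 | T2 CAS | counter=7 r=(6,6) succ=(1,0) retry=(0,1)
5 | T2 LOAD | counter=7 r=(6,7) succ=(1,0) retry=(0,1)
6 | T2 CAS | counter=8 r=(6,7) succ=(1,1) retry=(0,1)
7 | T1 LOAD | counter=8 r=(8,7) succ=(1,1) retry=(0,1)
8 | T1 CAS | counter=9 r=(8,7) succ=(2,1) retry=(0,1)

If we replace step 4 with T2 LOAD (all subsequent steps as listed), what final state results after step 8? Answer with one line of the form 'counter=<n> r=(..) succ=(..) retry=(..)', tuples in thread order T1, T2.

counter=9 r=(8,7) succ=(2,1) retry=(0,0)

(re-executing from step 4 with the substitution; state before step 4: counter=7 r=(6,6) succ=(1,0) retry=(0,0))
4 | T2 LOAD | counter=7 r=(6,7) succ=(1,0) retry=(0,0)
5 | T2 LOAD | counter=7 r=(6,7) succ=(1,0) retry=(0,0)
6 | T2 CAS | counter=8 r=(6,7) succ=(1,1) retry=(0,0)
7 | T1 LOAD | counter=8 r=(8,7) succ=(1,1) retry=(0,0)
8 | T1 CAS | counter=9 r=(8,7) succ=(2,1) retry=(0,0)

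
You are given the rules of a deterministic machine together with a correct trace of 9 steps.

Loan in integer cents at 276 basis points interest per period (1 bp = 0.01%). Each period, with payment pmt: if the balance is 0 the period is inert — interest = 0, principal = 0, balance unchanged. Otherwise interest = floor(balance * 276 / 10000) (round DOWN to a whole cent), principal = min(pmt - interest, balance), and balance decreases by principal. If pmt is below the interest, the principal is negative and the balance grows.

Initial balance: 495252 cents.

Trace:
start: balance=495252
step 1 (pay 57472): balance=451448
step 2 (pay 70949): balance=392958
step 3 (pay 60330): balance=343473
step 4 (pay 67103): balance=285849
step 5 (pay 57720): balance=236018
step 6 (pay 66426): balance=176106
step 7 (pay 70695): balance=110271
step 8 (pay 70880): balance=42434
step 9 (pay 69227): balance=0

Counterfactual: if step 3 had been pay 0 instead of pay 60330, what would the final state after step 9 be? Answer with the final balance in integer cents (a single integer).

(re-executing from step 3 with the substitution; state before step 3: balance=392958)
step 3 (pay 0): balance=403803
step 4 (pay 67103): balance=347844
step 5 (pay 57720): balance=299724
step 6 (pay 66426): balance=241570
step 7 (pay 70695): balance=177542
step 8 (pay 70880): balance=111562
step 9 (pay 69227): balance=45414

45414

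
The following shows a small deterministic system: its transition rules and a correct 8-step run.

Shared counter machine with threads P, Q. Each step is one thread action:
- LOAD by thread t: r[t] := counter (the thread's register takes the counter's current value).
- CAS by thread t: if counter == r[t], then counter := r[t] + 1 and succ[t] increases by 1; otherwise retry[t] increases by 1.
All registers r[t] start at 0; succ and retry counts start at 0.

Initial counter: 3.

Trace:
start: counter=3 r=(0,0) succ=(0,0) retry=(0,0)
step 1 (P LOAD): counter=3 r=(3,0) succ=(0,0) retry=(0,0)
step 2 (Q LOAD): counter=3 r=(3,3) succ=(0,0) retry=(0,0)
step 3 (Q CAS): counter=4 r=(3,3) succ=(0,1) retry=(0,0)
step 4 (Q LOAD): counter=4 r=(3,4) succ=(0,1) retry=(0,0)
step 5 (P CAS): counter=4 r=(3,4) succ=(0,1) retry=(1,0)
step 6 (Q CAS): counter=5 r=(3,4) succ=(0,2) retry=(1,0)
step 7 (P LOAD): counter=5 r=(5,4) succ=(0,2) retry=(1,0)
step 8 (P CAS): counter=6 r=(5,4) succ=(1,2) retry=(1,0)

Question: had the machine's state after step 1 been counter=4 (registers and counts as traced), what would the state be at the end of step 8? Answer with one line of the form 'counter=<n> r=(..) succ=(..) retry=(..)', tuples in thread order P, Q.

state after step 1 := counter=4 r=(3,0) succ=(0,0) retry=(0,0)
step 2 (Q LOAD): counter=4 r=(3,4) succ=(0,0) retry=(0,0)
step 3 (Q CAS): counter=5 r=(3,4) succ=(0,1) retry=(0,0)
step 4 (Q LOAD): counter=5 r=(3,5) succ=(0,1) retry=(0,0)
step 5 (P CAS): counter=5 r=(3,5) succ=(0,1) retry=(1,0)
step 6 (Q CAS): counter=6 r=(3,5) succ=(0,2) retry=(1,0)
step 7 (P LOAD): counter=6 r=(6,5) succ=(0,2) retry=(1,0)
step 8 (P CAS): counter=7 r=(6,5) succ=(1,2) retry=(1,0)

counter=7 r=(6,5) succ=(1,2) retry=(1,0)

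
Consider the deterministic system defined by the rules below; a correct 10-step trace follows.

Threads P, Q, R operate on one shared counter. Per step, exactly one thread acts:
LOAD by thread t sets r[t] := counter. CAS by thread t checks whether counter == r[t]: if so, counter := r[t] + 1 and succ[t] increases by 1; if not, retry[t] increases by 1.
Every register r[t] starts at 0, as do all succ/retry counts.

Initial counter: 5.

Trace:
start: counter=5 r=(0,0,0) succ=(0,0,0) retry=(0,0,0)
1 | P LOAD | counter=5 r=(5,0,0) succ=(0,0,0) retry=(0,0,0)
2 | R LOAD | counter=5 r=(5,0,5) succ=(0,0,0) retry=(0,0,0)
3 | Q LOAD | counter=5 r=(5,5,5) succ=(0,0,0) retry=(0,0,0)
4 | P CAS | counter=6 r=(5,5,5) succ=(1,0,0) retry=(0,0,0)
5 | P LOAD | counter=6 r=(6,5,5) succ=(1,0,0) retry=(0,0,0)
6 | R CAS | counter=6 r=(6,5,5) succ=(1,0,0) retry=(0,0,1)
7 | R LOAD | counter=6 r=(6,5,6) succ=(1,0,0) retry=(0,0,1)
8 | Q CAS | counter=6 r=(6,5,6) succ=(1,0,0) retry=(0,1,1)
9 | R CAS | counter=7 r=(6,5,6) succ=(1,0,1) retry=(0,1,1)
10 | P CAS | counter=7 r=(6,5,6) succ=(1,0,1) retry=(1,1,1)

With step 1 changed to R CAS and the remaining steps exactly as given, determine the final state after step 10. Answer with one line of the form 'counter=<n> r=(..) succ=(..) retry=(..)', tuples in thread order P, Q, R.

counter=7 r=(5,5,6) succ=(0,0,2) retry=(2,1,1)

(re-executing from step 1 with the substitution; state before step 1: counter=5 r=(0,0,0) succ=(0,0,0) retry=(0,0,0))
1 | R CAS | counter=5 r=(0,0,0) succ=(0,0,0) retry=(0,0,1)
2 | R LOAD | counter=5 r=(0,0,5) succ=(0,0,0) retry=(0,0,1)
3 | Q LOAD | counter=5 r=(0,5,5) succ=(0,0,0) retry=(0,0,1)
4 | P CAS | counter=5 r=(0,5,5) succ=(0,0,0) retry=(1,0,1)
5 | P LOAD | counter=5 r=(5,5,5) succ=(0,0,0) retry=(1,0,1)
6 | R CAS | counter=6 r=(5,5,5) succ=(0,0,1) retry=(1,0,1)
7 | R LOAD | counter=6 r=(5,5,6) succ=(0,0,1) retry=(1,0,1)
8 | Q CAS | counter=6 r=(5,5,6) succ=(0,0,1) retry=(1,1,1)
9 | R CAS | counter=7 r=(5,5,6) succ=(0,0,2) retry=(1,1,1)
10 | P CAS | counter=7 r=(5,5,6) succ=(0,0,2) retry=(2,1,1)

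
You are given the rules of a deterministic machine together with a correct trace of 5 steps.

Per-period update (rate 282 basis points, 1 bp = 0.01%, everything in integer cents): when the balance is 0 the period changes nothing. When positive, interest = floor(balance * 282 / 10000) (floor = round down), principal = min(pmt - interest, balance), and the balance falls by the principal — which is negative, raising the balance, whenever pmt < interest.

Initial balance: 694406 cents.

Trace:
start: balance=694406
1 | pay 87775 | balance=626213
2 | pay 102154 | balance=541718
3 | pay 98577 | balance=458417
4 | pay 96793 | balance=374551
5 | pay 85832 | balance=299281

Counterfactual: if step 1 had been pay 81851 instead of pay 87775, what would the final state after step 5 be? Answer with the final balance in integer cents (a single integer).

305901

(re-executing from step 1 with the substitution; state before step 1: balance=694406)
1 | pay 81851 | balance=632137
2 | pay 102154 | balance=547809
3 | pay 98577 | balance=464680
4 | pay 96793 | balance=380990
5 | pay 85832 | balance=305901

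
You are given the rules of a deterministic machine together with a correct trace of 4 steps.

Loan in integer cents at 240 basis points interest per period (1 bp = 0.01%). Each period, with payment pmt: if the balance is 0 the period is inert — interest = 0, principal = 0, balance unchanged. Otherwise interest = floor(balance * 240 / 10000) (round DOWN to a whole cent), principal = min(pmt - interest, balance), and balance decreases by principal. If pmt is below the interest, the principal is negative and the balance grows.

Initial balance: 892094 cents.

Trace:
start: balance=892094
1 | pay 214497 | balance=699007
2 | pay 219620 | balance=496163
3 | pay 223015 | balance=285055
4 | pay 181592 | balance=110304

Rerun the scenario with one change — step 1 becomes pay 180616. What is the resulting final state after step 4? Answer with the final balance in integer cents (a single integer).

146683

(re-executing from step 1 with the substitution; state before step 1: balance=892094)
1 | pay 180616 | balance=732888
2 | pay 219620 | balance=530857
3 | pay 223015 | balance=320582
4 | pay 181592 | balance=146683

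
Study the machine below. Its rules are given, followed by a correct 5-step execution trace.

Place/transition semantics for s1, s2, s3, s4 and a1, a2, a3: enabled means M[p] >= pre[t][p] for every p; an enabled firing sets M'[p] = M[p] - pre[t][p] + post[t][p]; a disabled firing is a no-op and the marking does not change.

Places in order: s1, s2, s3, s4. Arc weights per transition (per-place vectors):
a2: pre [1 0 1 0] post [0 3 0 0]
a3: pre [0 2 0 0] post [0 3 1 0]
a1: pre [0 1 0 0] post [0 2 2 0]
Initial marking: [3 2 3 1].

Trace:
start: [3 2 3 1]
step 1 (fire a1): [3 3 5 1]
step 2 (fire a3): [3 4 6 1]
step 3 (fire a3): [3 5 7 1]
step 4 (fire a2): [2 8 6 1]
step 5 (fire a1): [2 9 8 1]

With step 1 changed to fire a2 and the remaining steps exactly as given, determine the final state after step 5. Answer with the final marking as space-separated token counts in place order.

(re-executing from step 1 with the substitution; state before step 1: [3 2 3 1])
step 1 (fire a2): [2 5 2 1]
step 2 (fire a3): [2 6 3 1]
step 3 (fire a3): [2 7 4 1]
step 4 (fire a2): [1 10 3 1]
step 5 (fire a1): [1 11 5 1]

1 11 5 1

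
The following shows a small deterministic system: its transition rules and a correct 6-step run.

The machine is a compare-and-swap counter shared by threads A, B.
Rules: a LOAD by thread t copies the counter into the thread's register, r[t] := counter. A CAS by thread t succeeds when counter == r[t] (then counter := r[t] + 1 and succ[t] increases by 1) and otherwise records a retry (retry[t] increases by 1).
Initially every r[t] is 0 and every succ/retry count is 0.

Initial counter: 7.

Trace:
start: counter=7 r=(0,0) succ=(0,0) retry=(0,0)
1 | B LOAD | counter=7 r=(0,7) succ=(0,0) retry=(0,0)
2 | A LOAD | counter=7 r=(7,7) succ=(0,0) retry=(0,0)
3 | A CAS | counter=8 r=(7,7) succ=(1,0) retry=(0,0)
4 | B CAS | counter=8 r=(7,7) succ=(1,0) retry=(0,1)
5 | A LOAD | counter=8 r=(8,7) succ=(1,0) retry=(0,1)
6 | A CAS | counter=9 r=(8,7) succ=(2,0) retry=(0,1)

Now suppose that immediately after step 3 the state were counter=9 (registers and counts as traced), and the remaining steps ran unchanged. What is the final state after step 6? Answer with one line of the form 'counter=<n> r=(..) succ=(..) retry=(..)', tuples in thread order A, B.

state after step 3 := counter=9 r=(7,7) succ=(1,0) retry=(0,0)
4 | B CAS | counter=9 r=(7,7) succ=(1,0) retry=(0,1)
5 | A LOAD | counter=9 r=(9,7) succ=(1,0) retry=(0,1)
6 | A CAS | counter=10 r=(9,7) succ=(2,0) retry=(0,1)

counter=10 r=(9,7) succ=(2,0) retry=(0,1)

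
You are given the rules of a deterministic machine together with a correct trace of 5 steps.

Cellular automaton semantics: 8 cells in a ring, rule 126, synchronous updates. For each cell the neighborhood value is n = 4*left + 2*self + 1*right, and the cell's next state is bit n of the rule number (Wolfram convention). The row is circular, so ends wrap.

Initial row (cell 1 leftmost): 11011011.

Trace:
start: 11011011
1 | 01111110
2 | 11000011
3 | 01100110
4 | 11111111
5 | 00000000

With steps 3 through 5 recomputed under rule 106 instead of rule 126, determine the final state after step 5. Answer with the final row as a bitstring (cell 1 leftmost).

(re-executing steps 3..5 under rule 106; state before step 3: 11000011)
3 | 01000110
4 | 10001110
5 | 00011011

00011011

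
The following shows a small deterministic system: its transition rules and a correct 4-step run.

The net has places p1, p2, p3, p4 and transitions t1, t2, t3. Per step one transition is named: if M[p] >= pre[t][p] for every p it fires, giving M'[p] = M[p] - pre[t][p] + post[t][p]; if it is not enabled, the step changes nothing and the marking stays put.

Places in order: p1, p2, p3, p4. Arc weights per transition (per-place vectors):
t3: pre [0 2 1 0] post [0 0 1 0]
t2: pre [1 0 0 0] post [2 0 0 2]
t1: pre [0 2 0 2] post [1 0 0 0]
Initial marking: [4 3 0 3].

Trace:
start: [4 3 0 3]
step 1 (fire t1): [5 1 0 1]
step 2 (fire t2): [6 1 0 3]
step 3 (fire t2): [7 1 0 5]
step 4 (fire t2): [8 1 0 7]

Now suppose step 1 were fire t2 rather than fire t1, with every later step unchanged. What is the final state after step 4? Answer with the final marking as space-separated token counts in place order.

(re-executing from step 1 with the substitution; state before step 1: [4 3 0 3])
step 1 (fire t2): [5 3 0 5]
step 2 (fire t2): [6 3 0 7]
step 3 (fire t2): [7 3 0 9]
step 4 (fire t2): [8 3 0 11]

8 3 0 11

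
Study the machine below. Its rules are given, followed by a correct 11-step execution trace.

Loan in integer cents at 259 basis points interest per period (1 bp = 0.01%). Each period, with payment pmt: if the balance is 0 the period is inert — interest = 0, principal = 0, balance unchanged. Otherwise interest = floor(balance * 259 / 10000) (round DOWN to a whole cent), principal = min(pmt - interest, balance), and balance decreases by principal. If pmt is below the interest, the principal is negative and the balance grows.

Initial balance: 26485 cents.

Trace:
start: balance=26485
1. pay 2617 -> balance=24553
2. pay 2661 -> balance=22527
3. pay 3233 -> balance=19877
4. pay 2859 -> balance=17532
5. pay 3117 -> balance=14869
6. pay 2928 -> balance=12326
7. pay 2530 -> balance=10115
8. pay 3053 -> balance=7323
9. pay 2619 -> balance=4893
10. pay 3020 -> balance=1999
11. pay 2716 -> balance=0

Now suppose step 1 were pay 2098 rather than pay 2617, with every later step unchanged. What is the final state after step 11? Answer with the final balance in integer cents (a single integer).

4

(re-executing from step 1 with the substitution; state before step 1: balance=26485)
1. pay 2098 -> balance=25072
2. pay 2661 -> balance=23060
3. pay 3233 -> balance=20424
4. pay 2859 -> balance=18093
5. pay 3117 -> balance=15444
6. pay 2928 -> balance=12915
7. pay 2530 -> balance=10719
8. pay 3053 -> balance=7943
9. pay 2619 -> balance=5529
10. pay 3020 -> balance=2652
11. pay 2716 -> balance=4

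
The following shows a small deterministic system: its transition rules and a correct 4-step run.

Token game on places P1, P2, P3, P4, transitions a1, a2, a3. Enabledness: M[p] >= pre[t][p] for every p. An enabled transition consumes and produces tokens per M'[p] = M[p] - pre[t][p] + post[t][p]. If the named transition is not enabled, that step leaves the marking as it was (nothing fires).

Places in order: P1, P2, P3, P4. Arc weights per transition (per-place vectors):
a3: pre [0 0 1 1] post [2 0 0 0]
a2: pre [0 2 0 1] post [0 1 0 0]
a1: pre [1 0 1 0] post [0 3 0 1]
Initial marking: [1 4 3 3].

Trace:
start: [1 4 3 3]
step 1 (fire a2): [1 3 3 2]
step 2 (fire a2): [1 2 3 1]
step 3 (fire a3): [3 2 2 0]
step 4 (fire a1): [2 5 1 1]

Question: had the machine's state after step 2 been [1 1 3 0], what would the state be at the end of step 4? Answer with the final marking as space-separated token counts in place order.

state after step 2 := [1 1 3 0]
step 3 (fire a3): [1 1 3 0]
step 4 (fire a1): [0 4 2 1]

0 4 2 1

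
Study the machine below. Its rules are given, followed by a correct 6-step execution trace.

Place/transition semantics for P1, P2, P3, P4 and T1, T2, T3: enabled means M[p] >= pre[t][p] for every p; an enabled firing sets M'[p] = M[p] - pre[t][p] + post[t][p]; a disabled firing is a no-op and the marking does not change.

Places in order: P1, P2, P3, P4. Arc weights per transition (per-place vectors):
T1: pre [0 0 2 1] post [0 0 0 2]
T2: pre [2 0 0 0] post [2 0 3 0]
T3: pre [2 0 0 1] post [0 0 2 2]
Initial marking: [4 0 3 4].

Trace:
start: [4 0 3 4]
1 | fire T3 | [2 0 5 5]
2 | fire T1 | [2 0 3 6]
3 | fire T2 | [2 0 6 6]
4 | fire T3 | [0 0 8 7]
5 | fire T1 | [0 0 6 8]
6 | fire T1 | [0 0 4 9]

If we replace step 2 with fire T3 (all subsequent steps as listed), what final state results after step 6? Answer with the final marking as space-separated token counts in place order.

0 0 3 8

(re-executing from step 2 with the substitution; state before step 2: [2 0 5 5])
2 | fire T3 | [0 0 7 6]
3 | fire T2 | [0 0 7 6]
4 | fire T3 | [0 0 7 6]
5 | fire T1 | [0 0 5 7]
6 | fire T1 | [0 0 3 8]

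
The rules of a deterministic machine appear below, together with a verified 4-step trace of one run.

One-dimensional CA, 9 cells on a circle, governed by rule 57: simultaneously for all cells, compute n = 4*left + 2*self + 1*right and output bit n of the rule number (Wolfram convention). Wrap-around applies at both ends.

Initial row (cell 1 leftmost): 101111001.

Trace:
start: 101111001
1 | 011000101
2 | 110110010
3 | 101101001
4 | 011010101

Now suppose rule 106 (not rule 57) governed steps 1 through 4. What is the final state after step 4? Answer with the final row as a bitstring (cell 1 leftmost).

(re-executing steps 1..4 under rule 106; state before step 1: 101111001)
1 | 111001011
2 | 001010110
3 | 010101110
4 | 101011010

101011010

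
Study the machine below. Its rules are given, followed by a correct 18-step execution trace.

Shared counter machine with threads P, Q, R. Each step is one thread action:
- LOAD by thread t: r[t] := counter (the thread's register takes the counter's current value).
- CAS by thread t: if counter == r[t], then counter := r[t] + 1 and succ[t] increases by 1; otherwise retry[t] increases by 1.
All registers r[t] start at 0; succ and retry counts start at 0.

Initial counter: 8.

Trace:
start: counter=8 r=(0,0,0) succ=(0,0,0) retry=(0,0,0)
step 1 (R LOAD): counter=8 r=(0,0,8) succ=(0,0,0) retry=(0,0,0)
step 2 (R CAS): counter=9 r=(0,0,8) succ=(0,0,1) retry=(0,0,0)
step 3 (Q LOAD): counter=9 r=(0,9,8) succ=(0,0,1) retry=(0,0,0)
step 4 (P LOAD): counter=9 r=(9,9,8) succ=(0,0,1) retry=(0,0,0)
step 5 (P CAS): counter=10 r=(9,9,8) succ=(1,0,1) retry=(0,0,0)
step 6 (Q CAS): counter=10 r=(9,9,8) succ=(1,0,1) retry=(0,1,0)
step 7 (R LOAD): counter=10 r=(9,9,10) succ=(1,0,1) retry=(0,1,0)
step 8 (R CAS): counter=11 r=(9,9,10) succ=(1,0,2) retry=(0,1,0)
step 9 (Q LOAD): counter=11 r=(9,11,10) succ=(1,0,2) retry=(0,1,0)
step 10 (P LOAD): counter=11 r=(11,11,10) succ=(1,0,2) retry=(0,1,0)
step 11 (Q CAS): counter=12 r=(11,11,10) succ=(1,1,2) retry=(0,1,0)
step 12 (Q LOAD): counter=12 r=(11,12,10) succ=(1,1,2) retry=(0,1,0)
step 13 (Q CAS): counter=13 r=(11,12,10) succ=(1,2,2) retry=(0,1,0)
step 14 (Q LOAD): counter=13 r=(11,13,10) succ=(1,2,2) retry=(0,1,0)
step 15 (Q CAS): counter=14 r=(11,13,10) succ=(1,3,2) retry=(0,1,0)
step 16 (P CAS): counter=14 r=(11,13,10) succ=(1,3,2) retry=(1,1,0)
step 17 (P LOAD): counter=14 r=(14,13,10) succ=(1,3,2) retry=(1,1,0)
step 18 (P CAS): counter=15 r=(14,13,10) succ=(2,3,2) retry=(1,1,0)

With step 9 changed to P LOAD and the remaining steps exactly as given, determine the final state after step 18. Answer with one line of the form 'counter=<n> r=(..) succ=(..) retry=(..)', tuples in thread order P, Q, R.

counter=14 r=(13,12,10) succ=(2,2,2) retry=(1,2,0)

(re-executing from step 9 with the substitution; state before step 9: counter=11 r=(9,9,10) succ=(1,0,2) retry=(0,1,0))
step 9 (P LOAD): counter=11 r=(11,9,10) succ=(1,0,2) retry=(0,1,0)
step 10 (P LOAD): counter=11 r=(11,9,10) succ=(1,0,2) retry=(0,1,0)
step 11 (Q CAS): counter=11 r=(11,9,10) succ=(1,0,2) retry=(0,2,0)
step 12 (Q LOAD): counter=11 r=(11,11,10) succ=(1,0,2) retry=(0,2,0)
step 13 (Q CAS): counter=12 r=(11,11,10) succ=(1,1,2) retry=(0,2,0)
step 14 (Q LOAD): counter=12 r=(11,12,10) succ=(1,1,2) retry=(0,2,0)
step 15 (Q CAS): counter=13 r=(11,12,10) succ=(1,2,2) retry=(0,2,0)
step 16 (P CAS): counter=13 r=(11,12,10) succ=(1,2,2) retry=(1,2,0)
step 17 (P LOAD): counter=13 r=(13,12,10) succ=(1,2,2) retry=(1,2,0)
step 18 (P CAS): counter=14 r=(13,12,10) succ=(2,2,2) retry=(1,2,0)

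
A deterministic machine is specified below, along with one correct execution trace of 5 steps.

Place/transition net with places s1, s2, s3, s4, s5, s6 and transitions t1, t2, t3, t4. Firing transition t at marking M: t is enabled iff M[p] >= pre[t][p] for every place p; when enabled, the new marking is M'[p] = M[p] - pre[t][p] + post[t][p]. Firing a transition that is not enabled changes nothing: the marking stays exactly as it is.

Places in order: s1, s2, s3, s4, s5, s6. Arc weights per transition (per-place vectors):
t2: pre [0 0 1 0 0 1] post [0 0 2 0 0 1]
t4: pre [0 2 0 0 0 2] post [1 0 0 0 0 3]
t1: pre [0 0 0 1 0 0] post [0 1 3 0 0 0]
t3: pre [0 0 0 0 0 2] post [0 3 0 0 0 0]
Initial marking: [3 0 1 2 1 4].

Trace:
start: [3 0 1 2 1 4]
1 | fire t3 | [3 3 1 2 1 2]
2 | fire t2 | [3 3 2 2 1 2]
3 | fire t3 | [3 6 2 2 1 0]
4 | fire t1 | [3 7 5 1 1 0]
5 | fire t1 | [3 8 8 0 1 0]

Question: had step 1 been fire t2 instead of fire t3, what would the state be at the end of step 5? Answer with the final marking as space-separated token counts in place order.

(re-executing from step 1 with the substitution; state before step 1: [3 0 1 2 1 4])
1 | fire t2 | [3 0 2 2 1 4]
2 | fire t2 | [3 0 3 2 1 4]
3 | fire t3 | [3 3 3 2 1 2]
4 | fire t1 | [3 4 6 1 1 2]
5 | fire t1 | [3 5 9 0 1 2]

3 5 9 0 1 2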